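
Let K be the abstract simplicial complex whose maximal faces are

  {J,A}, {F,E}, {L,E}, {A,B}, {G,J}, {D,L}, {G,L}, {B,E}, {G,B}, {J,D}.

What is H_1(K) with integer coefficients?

Take the total order A < B < D < E < F < G < J < L on the vertex set. Then K (dimension 1) consists of the simplices:

  0-simplices (8): A, B, D, E, F, G, J, L
  1-simplices (10): AB, AJ, BE, BG, DJ, DL, EF, EL, GJ, GL

giving chain groups C_0 ≅ Z^8, C_1 ≅ Z^10.

The boundary map ∂_1: C_1 → C_0 is given by ∂[p,q] = [q] − [p].
This gives a 8×10 integer matrix of rank 7; reducing to Smith normal form yields diagonal entries (1,1,1,1,1,1,1).

Reading off H_k = ker ∂_k / im ∂_{k+1}:

  H_1: rank ker ∂_1 − rank ∂_2 = (10 − 7) − 0 = 3, and there is no ∂_2, so H_1 = Z^3.

H_1 ≅ Z^3.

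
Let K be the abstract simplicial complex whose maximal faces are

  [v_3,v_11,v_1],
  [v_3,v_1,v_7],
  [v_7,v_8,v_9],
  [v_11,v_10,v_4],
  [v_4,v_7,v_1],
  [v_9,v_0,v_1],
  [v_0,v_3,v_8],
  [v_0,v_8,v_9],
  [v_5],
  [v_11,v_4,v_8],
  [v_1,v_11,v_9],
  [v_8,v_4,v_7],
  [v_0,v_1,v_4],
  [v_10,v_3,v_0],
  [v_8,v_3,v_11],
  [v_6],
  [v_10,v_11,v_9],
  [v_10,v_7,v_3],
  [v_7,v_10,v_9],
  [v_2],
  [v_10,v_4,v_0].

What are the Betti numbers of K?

b_0 = 4, b_1 = 2, b_2 = 1.

We work with the vertex ordering v_0 < v_1 < v_2 < v_3 < v_4 < v_5 < v_6 < v_7 < v_8 < v_9 < v_10 < v_11. The simplices of K, each written with vertices in increasing order, are:

  0-simplices (12): [v_0], [v_1], [v_2], [v_3], [v_4], [v_5], [v_6], [v_7], [v_8], [v_9], [v_10], [v_11]
  1-simplices (27): (27 of them)
  2-simplices (18): (18 of them)

so the chain groups are C_0 ≅ Z^12, C_1 ≅ Z^27, C_2 ≅ Z^18.

∂_1: C_1 → C_0 sends each edge [p,q] (with p < q) to q − p. For instance
  ∂[v_8,v_9] = [v_9] − [v_8].
As a 12×27 matrix over Z this has rank 8, with invariant factors (1,1,1,1,1,1,1,1).

∂_2: C_2 → C_1 acts by ∂[p,q,r] = [q,r] − [p,r] + [p,q]. For instance
  ∂[v_1,v_4,v_7] = [v_4,v_7] − [v_1,v_7] + [v_1,v_4],
  ∂[v_0,v_1,v_9] = [v_1,v_9] − [v_0,v_9] + [v_0,v_1].
The 27×18 boundary matrix has rank 17 and Smith normal form diag(1,1,1,1,1,1,1,1,1,1,1,1,1,1,1,1,1).

Reading off H_k = ker ∂_k / im ∂_{k+1}:

  H_0: rank C_0 − rank ∂_1 = 12 − 8 = 4, and the invariant factors of ∂_1 are all 1, so H_0 = Z^4.
  H_1: rank ker ∂_1 − rank ∂_2 = (27 − 8) − 17 = 2, and the invariant factors of ∂_2 are all 1, so H_1 = Z^2.
  H_2: rank ker ∂_2 − rank ∂_3 = (18 − 17) − 0 = 1, and there is no ∂_3, so H_2 = Z.

(K is a triangulation of the disjoint union of the torus T^2 and a set of 3 points.)

Hence the Betti numbers are b_0 = 4, b_1 = 2, b_2 = 1.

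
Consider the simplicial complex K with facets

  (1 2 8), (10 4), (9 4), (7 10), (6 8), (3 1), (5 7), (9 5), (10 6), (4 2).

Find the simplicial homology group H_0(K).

H_0 = Z.

Fix the vertex order 1 < 2 < 3 < 4 < 5 < 6 < 7 < 8 < 9 < 10 and write every simplex with vertices in increasing order. Then dim K = 2 and the simplices of K are:

  0-simplices (10): [1], [2], [3], [4], [5], [6], [7], [8], [9], [10]
  1-simplices (12): [1,2], [1,3], [1,8], [2,4], [2,8], [4,9], [4,10], [5,7], [5,9], [6,8], [6,10], [7,10]
  2-simplices (1): [1,2,8]

so the chain groups are C_0 ≅ Z^10, C_1 ≅ Z^12, C_2 ≅ Z^1.

Boundary ∂_1: C_1 → C_0 sends each edge [p,q] (with p < q) to q − p. For instance
  ∂[2,4] = [4] − [2].
The resulting 10×12 matrix has rank 9, and its Smith normal form has invariant factors (1,1,1,1,1,1,1,1,1).

The boundary map ∂_2: C_2 → C_1 sends each 2-simplex [p,q,r] to [q,r] − [p,r] + [p,q]. For instance
  ∂[1,2,8] = [2,8] − [1,8] + [1,2].
The 12×1 boundary matrix has rank 1 and Smith normal form diag(1).

From H_k ≅ ker(∂_k) / im(∂_{k+1}) we obtain:

  H_0: rank C_0 − rank ∂_1 = 10 − 9 = 1, and the invariant factors of ∂_1 are all 1, so H_0 ≅ Z.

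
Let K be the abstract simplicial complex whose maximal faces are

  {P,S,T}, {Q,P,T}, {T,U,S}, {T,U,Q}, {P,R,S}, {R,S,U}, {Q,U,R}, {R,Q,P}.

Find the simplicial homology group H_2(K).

H_2 ≅ Z.

Take the total order P < Q < R < S < T < U on the vertex set. Then K (dimension 2) consists of the simplices:

  0-simplices (6): P, Q, R, S, T, U
  1-simplices (12): PQ, PR, PS, PT, QR, QT, QU, RS, RU, ST, SU, TU
  2-simplices (8): PQR, PQT, PRS, PST, QRU, QTU, RSU, STU

Hence C_0 ≅ Z^6, C_1 ≅ Z^12, C_2 ≅ Z^8.

∂_1: C_1 → C_0 is given by ∂[p,q] = [q] − [p].
This gives a 6×12 integer matrix of rank 5; reducing to Smith normal form yields diagonal entries (1,1,1,1,1).

The boundary map ∂_2: C_2 → C_1 sends each 2-simplex [p,q,r] to [q,r] − [p,r] + [p,q]. For instance
  ∂QTU = TU − QU + QT,
  ∂QRU = RU − QU + QR.
As a 12×8 matrix over Z this has rank 7, with invariant factors (1,1,1,1,1,1,1).

Reading off H_k = ker ∂_k / im ∂_{k+1}:

  H_2: rank ker ∂_2 − rank ∂_3 = (8 − 7) − 0 = 1, and there is no ∂_3, so H_2 = Z.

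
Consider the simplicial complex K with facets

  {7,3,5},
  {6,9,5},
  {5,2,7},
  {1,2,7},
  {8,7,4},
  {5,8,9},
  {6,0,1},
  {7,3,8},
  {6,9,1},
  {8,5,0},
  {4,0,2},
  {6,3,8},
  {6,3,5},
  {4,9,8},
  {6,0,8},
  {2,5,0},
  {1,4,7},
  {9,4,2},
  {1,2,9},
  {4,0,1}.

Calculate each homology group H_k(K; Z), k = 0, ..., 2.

H_0 = Z,  H_1 = Z ⊕ Z/2Z,  H_2 = 0.

Order the vertices as 0 < 1 < 2 < 3 < 4 < 5 < 6 < 7 < 8 < 9. Listing each simplex with vertices in this order, K has dimension 2 with simplices:

  0-simplices (10): [0], [1], [2], [3], [4], [5], [6], [7], [8], [9]
  1-simplices (30): (30 of them)
  2-simplices (20): (20 of them)

Hence C_0 ≅ Z^10, C_1 ≅ Z^30, C_2 ≅ Z^20.

The boundary map ∂_1: C_1 → C_0 sends each edge [p,q] (with p < q) to q − p.
As a 10×30 matrix over Z this has rank 9, with invariant factors (1,1,1,1,1,1,1,1,1).

Boundary ∂_2: C_2 → C_1 maps a triangle to the signed sum of its edges. For instance
  ∂[3,5,7] = [5,7] − [3,7] + [3,5],
  ∂[3,6,8] = [6,8] − [3,8] + [3,6].
This gives a 30×20 integer matrix of rank 20; reducing to Smith normal form yields diagonal entries (1,1,1,1,1,1,1,1,1,1,1,1,1,1,1,1,1,1,1,2).

From H_k ≅ ker(∂_k) / im(∂_{k+1}) we obtain:

  H_0: rank C_0 − rank ∂_1 = 10 − 9 = 1, and the invariant factors of ∂_1 are all 1, so H_0 = Z.
  H_1: rank ker ∂_1 − rank ∂_2 = (30 − 9) − 20 = 1, and ∂_2 has invariant factor 2 > 1, so H_1 = Z ⊕ Z/2Z.
  H_2: rank ker ∂_2 − rank ∂_3 = (20 − 20) − 0 = 0, and there is no ∂_3, so H_2 = 0.

(K is a triangulation of the Klein bottle.)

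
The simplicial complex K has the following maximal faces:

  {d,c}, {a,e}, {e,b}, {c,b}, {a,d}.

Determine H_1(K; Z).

We work with the vertex ordering a < b < c < d < e. The simplices of K, each written with vertices in increasing order, are:

  0-simplices (5): a, b, c, d, e
  1-simplices (5): ad, ae, bc, be, cd

giving chain groups C_0 ≅ Z^5, C_1 ≅ Z^5.

The boundary map ∂_1: C_1 → C_0 sends each edge [p,q] (with p < q) to q − p.
As a 5×5 matrix over Z this has rank 4, with invariant factors (1,1,1,1).

From H_k ≅ ker(∂_k) / im(∂_{k+1}) we obtain:

  H_1: rank ker ∂_1 − rank ∂_2 = (5 − 4) − 0 = 1, and there is no ∂_2, so H_1 = Z.

H_1 ≅ Z.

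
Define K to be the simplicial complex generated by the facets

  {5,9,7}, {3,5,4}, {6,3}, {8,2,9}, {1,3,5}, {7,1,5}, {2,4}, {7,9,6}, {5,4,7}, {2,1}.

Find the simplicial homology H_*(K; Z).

Fix the vertex order 1 < 2 < 3 < 4 < 5 < 6 < 7 < 8 < 9 and write every simplex with vertices in increasing order. Then dim K = 2 and the simplices of K are:

  0-simplices (9): [1], [2], [3], [4], [5], [6], [7], [8], [9]
  1-simplices (18): [1,2], [1,3], [1,5], [1,7], [2,4], [2,8], [2,9], [3,4], [3,5], [3,6], [4,5], [4,7], [5,7], [5,9], [6,7], [6,9], [7,9], [8,9]
  2-simplices (7): [1,3,5], [1,5,7], [2,8,9], [3,4,5], [4,5,7], [5,7,9], [6,7,9]

giving chain groups C_0 ≅ Z^9, C_1 ≅ Z^18, C_2 ≅ Z^7.

∂_1: C_1 → C_0 is given by ∂[p,q] = [q] − [p].
As a 9×18 matrix over Z this has rank 8, with invariant factors (1,1,1,1,1,1,1,1).

The boundary map ∂_2: C_2 → C_1 acts by ∂[p,q,r] = [q,r] − [p,r] + [p,q]. For instance
  ∂[3,4,5] = [4,5] − [3,5] + [3,4],
  ∂[4,5,7] = [5,7] − [4,7] + [4,5].
This gives a 18×7 integer matrix of rank 7; reducing to Smith normal form yields diagonal entries (1,1,1,1,1,1,1).

Now H_k = ker ∂_k / im ∂_{k+1}, so:

  H_0: rank C_0 − rank ∂_1 = 9 − 8 = 1, and the invariant factors of ∂_1 are all 1, so H_0 ≅ Z.
  H_1: rank ker ∂_1 − rank ∂_2 = (18 − 8) − 7 = 3, and the invariant factors of ∂_2 are all 1, so H_1 ≅ Z^3.
  H_2: rank ker ∂_2 − rank ∂_3 = (7 − 7) − 0 = 0, and there is no ∂_3, so H_2 ≅ 0.

H_0 = Z,  H_1 = Z^3,  H_2 = 0.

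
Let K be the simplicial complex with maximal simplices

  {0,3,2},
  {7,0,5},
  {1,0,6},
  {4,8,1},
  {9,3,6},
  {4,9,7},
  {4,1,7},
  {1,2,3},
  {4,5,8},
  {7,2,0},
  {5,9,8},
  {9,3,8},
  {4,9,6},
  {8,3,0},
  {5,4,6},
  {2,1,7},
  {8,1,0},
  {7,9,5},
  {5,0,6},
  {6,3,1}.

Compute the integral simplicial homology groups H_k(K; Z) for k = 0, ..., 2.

Order the vertices as 0 < 1 < 2 < 3 < 4 < 5 < 6 < 7 < 8 < 9. Listing each simplex with vertices in this order, K has dimension 2 with simplices:

  0-simplices (10): [0], [1], [2], [3], [4], [5], [6], [7], [8], [9]
  1-simplices (30): (30 of them)
  2-simplices (20): (20 of them)

Hence C_0 ≅ Z^10, C_1 ≅ Z^30, C_2 ≅ Z^20.

∂_1: C_1 → C_0 maps an edge to its endpoints' difference, ∂[p,q] = q − p. For instance
  ∂[0,1] = [1] − [0].
The resulting 10×30 matrix has rank 9, and its Smith normal form has invariant factors (1,1,1,1,1,1,1,1,1).

Boundary ∂_2: C_2 → C_1 sends each 2-simplex [p,q,r] to [q,r] − [p,r] + [p,q]. For instance
  ∂[0,5,7] = [5,7] − [0,7] + [0,5],
  ∂[0,2,3] = [2,3] − [0,3] + [0,2].
The resulting 30×20 matrix has rank 20, and its Smith normal form has invariant factors (1,1,1,1,1,1,1,1,1,1,1,1,1,1,1,1,1,1,1,2).

Reading off H_k = ker ∂_k / im ∂_{k+1}:

  H_0: rank C_0 − rank ∂_1 = 10 − 9 = 1, and the invariant factors of ∂_1 are all 1, so H_0 = Z.
  H_1: rank ker ∂_1 − rank ∂_2 = (30 − 9) − 20 = 1, and ∂_2 has invariant factor 2 > 1, so H_1 = Z ⊕ Z/2.
  H_2: rank ker ∂_2 − rank ∂_3 = (20 − 20) − 0 = 0, and there is no ∂_3, so H_2 = 0.

As a check, the Euler characteristic is 10 − 30 + 20 = 0, which agrees with 1 − 1 + 0 = 0.

H_0 ≅ Z,  H_1 ≅ Z ⊕ Z/2,  H_2 = 0.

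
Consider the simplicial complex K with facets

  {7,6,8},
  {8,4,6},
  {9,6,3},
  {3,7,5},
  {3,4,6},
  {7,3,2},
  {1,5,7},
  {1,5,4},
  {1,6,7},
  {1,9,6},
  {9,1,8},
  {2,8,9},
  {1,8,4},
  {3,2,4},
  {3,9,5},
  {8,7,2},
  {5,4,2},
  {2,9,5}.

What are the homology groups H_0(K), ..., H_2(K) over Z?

H_0 ≅ Z,  H_1 ≅ Z ⊕ Z/2,  H_2 = 0.

Fix the vertex order 1 < 2 < 3 < 4 < 5 < 6 < 7 < 8 < 9 and write every simplex with vertices in increasing order. Then dim K = 2 and the simplices of K are:

  0-simplices (9): [1], [2], [3], [4], [5], [6], [7], [8], [9]
  1-simplices (27): (27 of them)
  2-simplices (18): [1,4,5], [1,4,8], [1,5,7], [1,6,7], [1,6,9], [1,8,9], [2,3,4], [2,3,7], [2,4,5], [2,5,9], [2,7,8], [2,8,9], [3,4,6], [3,5,7], [3,5,9], [3,6,9], [4,6,8], [6,7,8]

so the chain groups are C_0 ≅ Z^9, C_1 ≅ Z^27, C_2 ≅ Z^18.

The boundary map ∂_1: C_1 → C_0 sends each edge [p,q] (with p < q) to q − p. For instance
  ∂[4,5] = [5] − [4].
This gives a 9×27 integer matrix of rank 8; reducing to Smith normal form yields diagonal entries (1,1,1,1,1,1,1,1).

Boundary ∂_2: C_2 → C_1 acts by ∂[p,q,r] = [q,r] − [p,r] + [p,q]. For instance
  ∂[2,4,5] = [4,5] − [2,5] + [2,4],
  ∂[1,4,5] = [4,5] − [1,5] + [1,4].
As a 27×18 matrix over Z this has rank 18, with invariant factors (1,1,1,1,1,1,1,1,1,1,1,1,1,1,1,1,1,2).

Computing H_k = (kernel of ∂_k) / (image of ∂_{k+1}):

  H_0: rank C_0 − rank ∂_1 = 9 − 8 = 1, and the invariant factors of ∂_1 are all 1, so H_0 = Z.
  H_1: rank ker ∂_1 − rank ∂_2 = (27 − 8) − 18 = 1, and ∂_2 has invariant factor 2 > 1, so H_1 = Z ⊕ Z/2.
  H_2: rank ker ∂_2 − rank ∂_3 = (18 − 18) − 0 = 0, and there is no ∂_3, so H_2 = 0.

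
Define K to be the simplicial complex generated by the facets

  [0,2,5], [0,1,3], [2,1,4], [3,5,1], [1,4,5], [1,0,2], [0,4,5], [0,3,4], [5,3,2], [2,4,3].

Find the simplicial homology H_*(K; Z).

Take the total order 0 < 1 < 2 < 3 < 4 < 5 on the vertex set. Then K (dimension 2) consists of the simplices:

  0-simplices (6): [0], [1], [2], [3], [4], [5]
  1-simplices (15): [0,1], [0,2], [0,3], [0,4], [0,5], [1,2], [1,3], [1,4], [1,5], [2,3], [2,4], [2,5], [3,4], [3,5], [4,5]
  2-simplices (10): [0,1,2], [0,1,3], [0,2,5], [0,3,4], [0,4,5], [1,2,4], [1,3,5], [1,4,5], [2,3,4], [2,3,5]

so the chain groups are C_0 ≅ Z^6, C_1 ≅ Z^15, C_2 ≅ Z^10.

Boundary ∂_1: C_1 → C_0 sends each edge [p,q] (with p < q) to q − p.
The 6×15 boundary matrix has rank 5 and Smith normal form diag(1,1,1,1,1).

The boundary map ∂_2: C_2 → C_1 sends each 2-simplex [p,q,r] to [q,r] − [p,r] + [p,q]. For instance
  ∂[0,2,5] = [2,5] − [0,5] + [0,2],
  ∂[2,3,4] = [3,4] − [2,4] + [2,3].
The 15×10 boundary matrix has rank 10 and Smith normal form diag(1,1,1,1,1,1,1,1,1,2).

Computing H_k = (kernel of ∂_k) / (image of ∂_{k+1}):

  H_0: rank C_0 − rank ∂_1 = 6 − 5 = 1, and the invariant factors of ∂_1 are all 1, so H_0 = Z.
  H_1: rank ker ∂_1 − rank ∂_2 = (15 − 5) − 10 = 0, and ∂_2 has invariant factor 2 > 1, so H_1 = Z_2.
  H_2: rank ker ∂_2 − rank ∂_3 = (10 − 10) − 0 = 0, and there is no ∂_3, so H_2 = 0.

(K is a triangulation of the real projective plane RP^2.)

H_0 = Z,  H_1 = Z_2,  H_2 = 0.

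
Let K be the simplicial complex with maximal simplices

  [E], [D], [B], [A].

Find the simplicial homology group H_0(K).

H_0 ≅ Z^4.

K has 4 vertices.
rank ∂_0 = 0, rank ∂_1 = 0 ⇒ b_0 = 4 − 0 − 0 = 4. So H_0 = Z^4.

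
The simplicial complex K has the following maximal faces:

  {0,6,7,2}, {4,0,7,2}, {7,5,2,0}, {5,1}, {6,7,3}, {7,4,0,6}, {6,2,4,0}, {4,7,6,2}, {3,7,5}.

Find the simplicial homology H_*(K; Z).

H_0 ≅ Z,  H_1 = 0,  H_2 = 0,  H_3 ≅ Z.

Fix the vertex order 0 < 1 < 2 < 3 < 4 < 5 < 6 < 7 and write every simplex with vertices in increasing order. Then dim K = 3 and the simplices of K are:

  0-simplices (8): [0], [1], [2], [3], [4], [5], [6], [7]
  1-simplices (17): [0,2], [0,4], [0,5], [0,6], [0,7], [1,5], [2,4], [2,5], [2,6], [2,7], [3,5], [3,6], [3,7], [4,6], [4,7], [5,7], [6,7]
  2-simplices (15): [0,2,4], [0,2,5], [0,2,6], [0,2,7], [0,4,6], [0,4,7], [0,5,7], [0,6,7], [2,4,6], [2,4,7], [2,5,7], [2,6,7], [3,5,7], [3,6,7], [4,6,7]
  3-simplices (6): [0,2,4,6], [0,2,4,7], [0,2,5,7], [0,2,6,7], [0,4,6,7], [2,4,6,7]

Hence C_0 ≅ Z^8, C_1 ≅ Z^17, C_2 ≅ Z^15, C_3 ≅ Z^6.

∂_1: C_1 → C_0 sends each edge [p,q] (with p < q) to q − p. For instance
  ∂[3,7] = [7] − [3].
The 8×17 boundary matrix has rank 7 and Smith normal form diag(1,1,1,1,1,1,1).

Boundary ∂_2: C_2 → C_1 acts by ∂[p,q,r] = [q,r] − [p,r] + [p,q]. For instance
  ∂[2,6,7] = [6,7] − [2,7] + [2,6],
  ∂[0,4,7] = [4,7] − [0,7] + [0,4].
This gives a 17×15 integer matrix of rank 10; reducing to Smith normal form yields diagonal entries (1,1,1,1,1,1,1,1,1,1).

Boundary ∂_3: C_3 → C_2 sends each 3-simplex σ to the alternating sum Σ_i (−1)^i (σ with its i-th vertex removed). For instance
  ∂[0,2,6,7] = [2,6,7] − [0,6,7] + [0,2,7] − [0,2,6],
  ∂[0,2,5,7] = [2,5,7] − [0,5,7] + [0,2,7] − [0,2,5].
As a 15×6 matrix over Z this has rank 5, with invariant factors (1,1,1,1,1).

Computing H_k = (kernel of ∂_k) / (image of ∂_{k+1}):

  H_0: rank C_0 − rank ∂_1 = 8 − 7 = 1, and the invariant factors of ∂_1 are all 1, so H_0 = Z.
  H_1: rank ker ∂_1 − rank ∂_2 = (17 − 7) − 10 = 0, and the invariant factors of ∂_2 are all 1, so H_1 = 0.
  H_2: rank ker ∂_2 − rank ∂_3 = (15 − 10) − 5 = 0, and the invariant factors of ∂_3 are all 1, so H_2 = 0.
  H_3: rank ker ∂_3 − rank ∂_4 = (6 − 5) − 0 = 1, and there is no ∂_4, so H_3 = Z.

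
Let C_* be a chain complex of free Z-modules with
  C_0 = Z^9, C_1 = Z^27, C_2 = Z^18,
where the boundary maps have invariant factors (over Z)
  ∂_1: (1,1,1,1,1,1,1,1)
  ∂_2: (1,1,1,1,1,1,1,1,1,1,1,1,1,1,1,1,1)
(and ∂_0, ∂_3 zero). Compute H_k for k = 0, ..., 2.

H_0: b_0 = 9 − 0 − 8 = 1; torsion from ∂_1 factors > 1: none. So H_0 = Z.
H_1: b_1 = 27 − 8 − 17 = 2; torsion from ∂_2 factors > 1: none. So H_1 = Z^2.
H_2: b_2 = 18 − 17 − 0 = 1; torsion from ∂_3 factors > 1: none. So H_2 = Z.

H_0 = Z,  H_1 = Z^2,  H_2 = Z.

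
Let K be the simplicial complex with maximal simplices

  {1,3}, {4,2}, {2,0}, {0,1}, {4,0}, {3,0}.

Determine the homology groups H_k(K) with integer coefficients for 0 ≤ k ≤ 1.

H_0 = Z,  H_1 = Z^2.

We work with the vertex ordering 0 < 1 < 2 < 3 < 4. The simplices of K, each written with vertices in increasing order, are:

  0-simplices (5): [0], [1], [2], [3], [4]
  1-simplices (6): [0,1], [0,2], [0,3], [0,4], [1,3], [2,4]

Hence C_0 ≅ Z^5, C_1 ≅ Z^6.

∂_1: C_1 → C_0 is given by ∂[p,q] = [q] − [p].
This gives a 5×6 integer matrix of rank 4; reducing to Smith normal form yields diagonal entries (1,1,1,1).

Computing H_k = (kernel of ∂_k) / (image of ∂_{k+1}):

  H_0: rank C_0 − rank ∂_1 = 5 − 4 = 1, and the invariant factors of ∂_1 are all 1, so H_0 = Z.
  H_1: rank ker ∂_1 − rank ∂_2 = (6 − 4) − 0 = 2, and there is no ∂_2, so H_1 = Z^2.

(K is a triangulation of a wedge of 2 circles.)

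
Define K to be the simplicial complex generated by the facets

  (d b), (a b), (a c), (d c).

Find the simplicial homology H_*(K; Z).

Order the vertices as a < b < c < d. Listing each simplex with vertices in this order, K has dimension 1 with simplices:

  0-simplices (4): a, b, c, d
  1-simplices (4): ab, ac, bd, cd

giving chain groups C_0 ≅ Z^4, C_1 ≅ Z^4.

Boundary ∂_1: C_1 → C_0 is given by ∂[p,q] = [q] − [p].
This gives a 4×4 integer matrix of rank 3; reducing to Smith normal form yields diagonal entries (1,1,1).

Now H_k = ker ∂_k / im ∂_{k+1}, so:

  H_0: rank C_0 − rank ∂_1 = 4 − 3 = 1, and the invariant factors of ∂_1 are all 1, so H_0 ≅ Z.
  H_1: rank ker ∂_1 − rank ∂_2 = (4 − 3) − 0 = 1, and there is no ∂_2, so H_1 ≅ Z.

As a check, the Euler characteristic is 4 − 4 = 0, which agrees with 1 − 1 = 0.

H_0 ≅ Z,  H_1 ≅ Z.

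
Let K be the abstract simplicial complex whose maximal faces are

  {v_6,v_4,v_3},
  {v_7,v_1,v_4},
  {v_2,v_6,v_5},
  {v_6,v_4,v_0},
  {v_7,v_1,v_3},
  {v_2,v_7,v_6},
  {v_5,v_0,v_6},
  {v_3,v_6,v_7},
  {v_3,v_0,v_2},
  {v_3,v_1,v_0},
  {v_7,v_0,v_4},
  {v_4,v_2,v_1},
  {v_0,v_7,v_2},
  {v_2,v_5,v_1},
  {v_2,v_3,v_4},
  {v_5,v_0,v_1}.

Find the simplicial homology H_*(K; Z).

Fix the vertex order v_0 < v_1 < v_2 < v_3 < v_4 < v_5 < v_6 < v_7 and write every simplex with vertices in increasing order. Then dim K = 2 and the simplices of K are:

  0-simplices (8): [v_0], [v_1], [v_2], [v_3], [v_4], [v_5], [v_6], [v_7]
  1-simplices (24): (24 of them)
  2-simplices (16): (16 of them)

giving chain groups C_0 ≅ Z^8, C_1 ≅ Z^24, C_2 ≅ Z^16.

∂_1: C_1 → C_0 maps an edge to its endpoints' difference, ∂[p,q] = q − p. For instance
  ∂[v_0,v_1] = [v_1] − [v_0].
The 8×24 boundary matrix has rank 7 and Smith normal form diag(1,1,1,1,1,1,1).

∂_2: C_2 → C_1 sends each 2-simplex [p,q,r] to [q,r] − [p,r] + [p,q]. For instance
  ∂[v_1,v_2,v_4] = [v_2,v_4] − [v_1,v_4] + [v_1,v_2],
  ∂[v_0,v_5,v_6] = [v_5,v_6] − [v_0,v_6] + [v_0,v_5].
As a 24×16 matrix over Z this has rank 15, with invariant factors (1,1,1,1,1,1,1,1,1,1,1,1,1,1,1).

Computing H_k = (kernel of ∂_k) / (image of ∂_{k+1}):

  H_0: rank C_0 − rank ∂_1 = 8 − 7 = 1, and the invariant factors of ∂_1 are all 1, so H_0 ≅ Z.
  H_1: rank ker ∂_1 − rank ∂_2 = (24 − 7) − 15 = 2, and the invariant factors of ∂_2 are all 1, so H_1 ≅ Z^2.
  H_2: rank ker ∂_2 − rank ∂_3 = (16 − 15) − 0 = 1, and there is no ∂_3, so H_2 ≅ Z.

(K is a triangulation of the torus T^2.)

H_0 ≅ Z,  H_1 ≅ Z^2,  H_2 ≅ Z.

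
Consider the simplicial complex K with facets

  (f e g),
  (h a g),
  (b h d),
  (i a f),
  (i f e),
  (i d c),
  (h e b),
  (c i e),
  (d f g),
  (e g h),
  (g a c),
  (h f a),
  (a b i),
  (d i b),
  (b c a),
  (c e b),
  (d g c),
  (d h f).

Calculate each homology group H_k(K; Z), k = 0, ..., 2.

Take the total order a < b < c < d < e < f < g < h < i on the vertex set. Then K (dimension 2) consists of the simplices:

  0-simplices (9): a, b, c, d, e, f, g, h, i
  1-simplices (27): ab, ac, af, ag, ah, ai, bc, bd, be, bh, bi, cd, ce, cg, ci, df, dg, dh, di, ef, eg, eh, ei, fg, fh, fi, gh
  2-simplices (18): abc, abi, acg, afh, afi, agh, bce, bdh, bdi, beh, cdg, cdi, cei, dfg, dfh, efg, efi, egh

Hence C_0 ≅ Z^9, C_1 ≅ Z^27, C_2 ≅ Z^18.

∂_1: C_1 → C_0 sends each edge [p,q] (with p < q) to q − p.
This gives a 9×27 integer matrix of rank 8; reducing to Smith normal form yields diagonal entries (1,1,1,1,1,1,1,1).

Boundary ∂_2: C_2 → C_1 sends each 2-simplex [p,q,r] to [q,r] − [p,r] + [p,q]. For instance
  ∂abi = bi − ai + ab,
  ∂bdi = di − bi + bd.
As a 27×18 matrix over Z this has rank 18, with invariant factors (1,1,1,1,1,1,1,1,1,1,1,1,1,1,1,1,1,2).

Reading off H_k = ker ∂_k / im ∂_{k+1}:

  H_0: rank C_0 − rank ∂_1 = 9 − 8 = 1, and the invariant factors of ∂_1 are all 1, so H_0 ≅ Z.
  H_1: rank ker ∂_1 − rank ∂_2 = (27 − 8) − 18 = 1, and ∂_2 has invariant factor 2 > 1, so H_1 ≅ Z ⊕ Z/2Z.
  H_2: rank ker ∂_2 − rank ∂_3 = (18 − 18) − 0 = 0, and there is no ∂_3, so H_2 ≅ 0.

H_0 = Z,  H_1 = Z ⊕ Z/2Z,  H_2 = 0.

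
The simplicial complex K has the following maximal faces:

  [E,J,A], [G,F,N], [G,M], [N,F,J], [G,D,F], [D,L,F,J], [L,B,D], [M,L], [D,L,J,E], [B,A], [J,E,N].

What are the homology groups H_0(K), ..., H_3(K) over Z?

H_0 ≅ Z,  H_1 ≅ Z^2,  H_2 = 0,  H_3 = 0.

We work with the vertex ordering A < B < D < E < F < G < J < L < M < N. The simplices of K, each written with vertices in increasing order, are:

  0-simplices (10): A, B, D, E, F, G, J, L, M, N
  1-simplices (22): AB, AE, AJ, BD, BL, DE, DF, DG, DJ, DL, EJ, EL, EN, FG, FJ, FL, FN, GM, GN, JL, JN, LM
  2-simplices (13): AEJ, BDL, DEJ, DEL, DFG, DFJ, DFL, DJL, EJL, EJN, FGN, FJL, FJN
  3-simplices (2): DEJL, DFJL

giving chain groups C_0 ≅ Z^10, C_1 ≅ Z^22, C_2 ≅ Z^13, C_3 ≅ Z^2.

Boundary ∂_1: C_1 → C_0 sends each edge [p,q] (with p < q) to q − p.
As a 10×22 matrix over Z this has rank 9, with invariant factors (1,1,1,1,1,1,1,1,1).

Boundary ∂_2: C_2 → C_1 maps a triangle to the signed sum of its edges. For instance
  ∂DJL = JL − DL + DJ,
  ∂FGN = GN − FN + FG.
As a 22×13 matrix over Z this has rank 11, with invariant factors (1,1,1,1,1,1,1,1,1,1,1).

Boundary ∂_3: C_3 → C_2 sends each 3-simplex σ to the alternating sum Σ_i (−1)^i (σ with its i-th vertex removed). For instance
  ∂DEJL = EJL − DJL + DEL − DEJ,
  ∂DFJL = FJL − DJL + DFL − DFJ.
This gives a 13×2 integer matrix of rank 2; reducing to Smith normal form yields diagonal entries (1,1).

From H_k ≅ ker(∂_k) / im(∂_{k+1}) we obtain:

  H_0: rank C_0 − rank ∂_1 = 10 − 9 = 1, and the invariant factors of ∂_1 are all 1, so H_0 ≅ Z.
  H_1: rank ker ∂_1 − rank ∂_2 = (22 − 9) − 11 = 2, and the invariant factors of ∂_2 are all 1, so H_1 ≅ Z^2.
  H_2: rank ker ∂_2 − rank ∂_3 = (13 − 11) − 2 = 0, and the invariant factors of ∂_3 are all 1, so H_2 ≅ 0.
  H_3: rank ker ∂_3 − rank ∂_4 = (2 − 2) − 0 = 0, and there is no ∂_4, so H_3 ≅ 0.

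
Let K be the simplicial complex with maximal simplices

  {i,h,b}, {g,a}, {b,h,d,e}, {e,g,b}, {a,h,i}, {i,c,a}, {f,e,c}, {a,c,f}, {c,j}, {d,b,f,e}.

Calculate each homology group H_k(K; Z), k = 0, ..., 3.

H_0 = Z,  H_1 = Z^2,  H_2 = 0,  H_3 = 0.

Fix the vertex order a < b < c < d < e < f < g < h < i < j and write every simplex with vertices in increasing order. Then dim K = 3 and the simplices of K are:

  0-simplices (10): a, b, c, d, e, f, g, h, i, j
  1-simplices (22): ac, af, ag, ah, ai, bd, be, bf, bg, bh, bi, ce, cf, ci, cj, de, df, dh, ef, eg, eh, hi
  2-simplices (13): acf, aci, ahi, bde, bdf, bdh, bef, beg, beh, bhi, cef, def, deh
  3-simplices (2): bdef, bdeh

so the chain groups are C_0 ≅ Z^10, C_1 ≅ Z^22, C_2 ≅ Z^13, C_3 ≅ Z^2.

The boundary map ∂_1: C_1 → C_0 is given by ∂[p,q] = [q] − [p].
The 10×22 boundary matrix has rank 9 and Smith normal form diag(1,1,1,1,1,1,1,1,1).

Boundary ∂_2: C_2 → C_1 acts by ∂[p,q,r] = [q,r] − [p,r] + [p,q]. For instance
  ∂bde = de − be + bd,
  ∂beh = eh − bh + be.
As a 22×13 matrix over Z this has rank 11, with invariant factors (1,1,1,1,1,1,1,1,1,1,1).

∂_3: C_3 → C_2 sends each 3-simplex σ to the alternating sum Σ_i (−1)^i (σ with its i-th vertex removed). For instance
  ∂bdef = def − bef + bdf − bde,
  ∂bdeh = deh − beh + bdh − bde.
The 13×2 boundary matrix has rank 2 and Smith normal form diag(1,1).

Computing H_k = (kernel of ∂_k) / (image of ∂_{k+1}):

  H_0: rank C_0 − rank ∂_1 = 10 − 9 = 1, and the invariant factors of ∂_1 are all 1, so H_0 = Z.
  H_1: rank ker ∂_1 − rank ∂_2 = (22 − 9) − 11 = 2, and the invariant factors of ∂_2 are all 1, so H_1 = Z^2.
  H_2: rank ker ∂_2 − rank ∂_3 = (13 − 11) − 2 = 0, and the invariant factors of ∂_3 are all 1, so H_2 = 0.
  H_3: rank ker ∂_3 − rank ∂_4 = (2 − 2) − 0 = 0, and there is no ∂_4, so H_3 = 0.

As a check, the Euler characteristic is 10 − 22 + 13 − 2 = -1, which agrees with 1 − 2 + 0 − 0 = -1.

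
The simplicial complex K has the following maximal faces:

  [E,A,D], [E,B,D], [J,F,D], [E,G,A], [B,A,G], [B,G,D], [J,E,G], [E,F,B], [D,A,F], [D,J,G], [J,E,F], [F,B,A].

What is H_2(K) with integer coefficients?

Fix the vertex order A < B < D < E < F < G < J and write every simplex with vertices in increasing order. Then dim K = 2 and the simplices of K are:

  0-simplices (7): A, B, D, E, F, G, J
  1-simplices (18): AB, AD, AE, AF, AG, BD, BE, BF, BG, DE, DF, DG, DJ, EF, EG, EJ, FJ, GJ
  2-simplices (12): ABF, ABG, ADE, ADF, AEG, BDE, BDG, BEF, DFJ, DGJ, EFJ, EGJ

giving chain groups C_0 ≅ Z^7, C_1 ≅ Z^18, C_2 ≅ Z^12.

The boundary map ∂_1: C_1 → C_0 sends each edge [p,q] (with p < q) to q − p.
The resulting 7×18 matrix has rank 6, and its Smith normal form has invariant factors (1,1,1,1,1,1).

Boundary ∂_2: C_2 → C_1 maps a triangle to the signed sum of its edges. For instance
  ∂EGJ = GJ − EJ + EG,
  ∂DFJ = FJ − DJ + DF.
As a 18×12 matrix over Z this has rank 12, with invariant factors (1,1,1,1,1,1,1,1,1,1,1,2).

Computing H_k = (kernel of ∂_k) / (image of ∂_{k+1}):

  H_2: rank ker ∂_2 − rank ∂_3 = (12 − 12) − 0 = 0, and there is no ∂_3, so H_2 ≅ 0.

(K is a triangulation of the real projective plane RP^2.)

H_2 = 0.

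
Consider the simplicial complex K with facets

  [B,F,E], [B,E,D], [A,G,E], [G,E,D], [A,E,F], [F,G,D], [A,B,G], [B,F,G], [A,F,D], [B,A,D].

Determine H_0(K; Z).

H_0 = Z.

K has 6 vertices, 15 edges, 10 triangles.
rank ∂_0 = 0, rank ∂_1 = 5 ⇒ b_0 = 6 − 0 − 5 = 1; all invariant factors of ∂_1 are 1 so no torsion. So H_0 ≅ Z.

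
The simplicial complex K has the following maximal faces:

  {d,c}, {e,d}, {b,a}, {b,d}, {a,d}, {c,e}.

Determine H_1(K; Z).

We work with the vertex ordering a < b < c < d < e. The simplices of K, each written with vertices in increasing order, are:

  0-simplices (5): a, b, c, d, e
  1-simplices (6): ab, ad, bd, cd, ce, de

so the chain groups are C_0 ≅ Z^5, C_1 ≅ Z^6.

Boundary ∂_1: C_1 → C_0 sends each edge [p,q] (with p < q) to q − p.
As a 5×6 matrix over Z this has rank 4, with invariant factors (1,1,1,1).

Computing H_k = (kernel of ∂_k) / (image of ∂_{k+1}):

  H_1: rank ker ∂_1 − rank ∂_2 = (6 − 4) − 0 = 2, and there is no ∂_2, so H_1 = Z^2.

H_1 ≅ Z^2.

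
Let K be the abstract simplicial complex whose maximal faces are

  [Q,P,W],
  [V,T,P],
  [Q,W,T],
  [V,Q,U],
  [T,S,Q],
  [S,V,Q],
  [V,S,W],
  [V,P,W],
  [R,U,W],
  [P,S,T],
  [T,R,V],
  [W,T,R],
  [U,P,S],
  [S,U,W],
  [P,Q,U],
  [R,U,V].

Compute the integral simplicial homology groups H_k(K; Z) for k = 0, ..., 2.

H_0 = Z,  H_1 = Z^2,  H_2 = Z.

Fix the vertex order P < Q < R < S < T < U < V < W and write every simplex with vertices in increasing order. Then dim K = 2 and the simplices of K are:

  0-simplices (8): P, Q, R, S, T, U, V, W
  1-simplices (24): PQ, PS, PT, PU, PV, PW, QS, QT, QU, QV, QW, RT, RU, RV, RW, ST, SU, SV, SW, TV, TW, UV, UW, VW
  2-simplices (16): PQU, PQW, PST, PSU, PTV, PVW, QST, QSV, QTW, QUV, RTV, RTW, RUV, RUW, SUW, SVW

giving chain groups C_0 ≅ Z^8, C_1 ≅ Z^24, C_2 ≅ Z^16.

Boundary ∂_1: C_1 → C_0 sends each edge [p,q] (with p < q) to q − p. For instance
  ∂SW = W − S.
The resulting 8×24 matrix has rank 7, and its Smith normal form has invariant factors (1,1,1,1,1,1,1).

The boundary map ∂_2: C_2 → C_1 sends each 2-simplex [p,q,r] to [q,r] − [p,r] + [p,q]. For instance
  ∂PQU = QU − PU + PQ,
  ∂RTV = TV − RV + RT.
The 24×16 boundary matrix has rank 15 and Smith normal form diag(1,1,1,1,1,1,1,1,1,1,1,1,1,1,1).

Reading off H_k = ker ∂_k / im ∂_{k+1}:

  H_0: rank C_0 − rank ∂_1 = 8 − 7 = 1, and the invariant factors of ∂_1 are all 1, so H_0 ≅ Z.
  H_1: rank ker ∂_1 − rank ∂_2 = (24 − 7) − 15 = 2, and the invariant factors of ∂_2 are all 1, so H_1 ≅ Z^2.
  H_2: rank ker ∂_2 − rank ∂_3 = (16 − 15) − 0 = 1, and there is no ∂_3, so H_2 ≅ Z.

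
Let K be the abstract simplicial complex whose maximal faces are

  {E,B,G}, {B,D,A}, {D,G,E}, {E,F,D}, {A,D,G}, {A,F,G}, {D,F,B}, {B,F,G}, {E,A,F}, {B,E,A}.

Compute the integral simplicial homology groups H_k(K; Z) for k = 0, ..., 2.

K has 6 vertices, 15 edges, 10 triangles.
rank ∂_0 = 0, rank ∂_1 = 5 ⇒ b_0 = 6 − 0 − 5 = 1; all invariant factors of ∂_1 are 1 so no torsion. So H_0 ≅ Z.
rank ∂_1 = 5, rank ∂_2 = 10 ⇒ b_1 = 15 − 5 − 10 = 0; ∂_2 has invariant factor(s) [2] giving torsion. So H_1 ≅ Z_2.
rank ∂_2 = 10, rank ∂_3 = 0 ⇒ b_2 = 10 − 10 − 0 = 0. So H_2 ≅ 0.

H_0 ≅ Z,  H_1 ≅ Z_2,  H_2 = 0.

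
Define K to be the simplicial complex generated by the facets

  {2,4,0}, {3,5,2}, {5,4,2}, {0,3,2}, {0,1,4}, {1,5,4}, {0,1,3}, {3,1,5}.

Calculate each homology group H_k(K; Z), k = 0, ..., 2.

H_0 ≅ Z,  H_1 = 0,  H_2 ≅ Z.

We work with the vertex ordering 0 < 1 < 2 < 3 < 4 < 5. The simplices of K, each written with vertices in increasing order, are:

  0-simplices (6): [0], [1], [2], [3], [4], [5]
  1-simplices (12): [0,1], [0,2], [0,3], [0,4], [1,3], [1,4], [1,5], [2,3], [2,4], [2,5], [3,5], [4,5]
  2-simplices (8): [0,1,3], [0,1,4], [0,2,3], [0,2,4], [1,3,5], [1,4,5], [2,3,5], [2,4,5]

giving chain groups C_0 ≅ Z^6, C_1 ≅ Z^12, C_2 ≅ Z^8.

∂_1: C_1 → C_0 sends each edge [p,q] (with p < q) to q − p. For instance
  ∂[0,4] = [4] − [0].
This gives a 6×12 integer matrix of rank 5; reducing to Smith normal form yields diagonal entries (1,1,1,1,1).

Boundary ∂_2: C_2 → C_1 acts by ∂[p,q,r] = [q,r] − [p,r] + [p,q]. For instance
  ∂[1,4,5] = [4,5] − [1,5] + [1,4],
  ∂[2,4,5] = [4,5] − [2,5] + [2,4].
As a 12×8 matrix over Z this has rank 7, with invariant factors (1,1,1,1,1,1,1).

Now H_k = ker ∂_k / im ∂_{k+1}, so:

  H_0: rank C_0 − rank ∂_1 = 6 − 5 = 1, and the invariant factors of ∂_1 are all 1, so H_0 = Z.
  H_1: rank ker ∂_1 − rank ∂_2 = (12 − 5) − 7 = 0, and the invariant factors of ∂_2 are all 1, so H_1 = 0.
  H_2: rank ker ∂_2 − rank ∂_3 = (8 − 7) − 0 = 1, and there is no ∂_3, so H_2 = Z.

As a check, the Euler characteristic is 6 − 12 + 8 = 2, which agrees with 1 − 0 + 1 = 2.
(K is a triangulation of the 2-sphere S^2.)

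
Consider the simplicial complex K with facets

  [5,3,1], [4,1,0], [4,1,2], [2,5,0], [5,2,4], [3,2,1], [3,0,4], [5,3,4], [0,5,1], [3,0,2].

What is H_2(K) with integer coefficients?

H_2 = 0.

Order the vertices as 0 < 1 < 2 < 3 < 4 < 5. Listing each simplex with vertices in this order, K has dimension 2 with simplices:

  0-simplices (6): [0], [1], [2], [3], [4], [5]
  1-simplices (15): [0,1], [0,2], [0,3], [0,4], [0,5], [1,2], [1,3], [1,4], [1,5], [2,3], [2,4], [2,5], [3,4], [3,5], [4,5]
  2-simplices (10): [0,1,4], [0,1,5], [0,2,3], [0,2,5], [0,3,4], [1,2,3], [1,2,4], [1,3,5], [2,4,5], [3,4,5]

Hence C_0 ≅ Z^6, C_1 ≅ Z^15, C_2 ≅ Z^10.

∂_1: C_1 → C_0 is given by ∂[p,q] = [q] − [p].
As a 6×15 matrix over Z this has rank 5, with invariant factors (1,1,1,1,1).

The boundary map ∂_2: C_2 → C_1 sends each 2-simplex [p,q,r] to [q,r] − [p,r] + [p,q]. For instance
  ∂[0,2,5] = [2,5] − [0,5] + [0,2],
  ∂[1,3,5] = [3,5] − [1,5] + [1,3].
This gives a 15×10 integer matrix of rank 10; reducing to Smith normal form yields diagonal entries (1,1,1,1,1,1,1,1,1,2).

Now H_k = ker ∂_k / im ∂_{k+1}, so:

  H_2: rank ker ∂_2 − rank ∂_3 = (10 − 10) − 0 = 0, and there is no ∂_3, so H_2 ≅ 0.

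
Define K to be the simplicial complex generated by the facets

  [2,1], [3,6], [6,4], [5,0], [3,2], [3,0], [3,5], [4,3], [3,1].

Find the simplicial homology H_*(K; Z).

H_0 = Z,  H_1 = Z^3.

K has 7 vertices, 9 edges.
rank ∂_0 = 0, rank ∂_1 = 6 ⇒ b_0 = 7 − 0 − 6 = 1; all invariant factors of ∂_1 are 1 so no torsion. So H_0 ≅ Z.
rank ∂_1 = 6, rank ∂_2 = 0 ⇒ b_1 = 9 − 6 − 0 = 3. So H_1 ≅ Z^3.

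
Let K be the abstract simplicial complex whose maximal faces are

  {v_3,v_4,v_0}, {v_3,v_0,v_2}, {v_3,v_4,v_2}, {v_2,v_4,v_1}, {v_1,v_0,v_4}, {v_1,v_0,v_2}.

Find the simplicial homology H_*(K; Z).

Order the vertices as v_0 < v_1 < v_2 < v_3 < v_4. Listing each simplex with vertices in this order, K has dimension 2 with simplices:

  0-simplices (5): [v_0], [v_1], [v_2], [v_3], [v_4]
  1-simplices (9): [v_0,v_1], [v_0,v_2], [v_0,v_3], [v_0,v_4], [v_1,v_2], [v_1,v_4], [v_2,v_3], [v_2,v_4], [v_3,v_4]
  2-simplices (6): [v_0,v_1,v_2], [v_0,v_1,v_4], [v_0,v_2,v_3], [v_0,v_3,v_4], [v_1,v_2,v_4], [v_2,v_3,v_4]

Hence C_0 ≅ Z^5, C_1 ≅ Z^9, C_2 ≅ Z^6.

Boundary ∂_1: C_1 → C_0 sends each edge [p,q] (with p < q) to q − p.
The 5×9 boundary matrix has rank 4 and Smith normal form diag(1,1,1,1).

The boundary map ∂_2: C_2 → C_1 sends each 2-simplex [p,q,r] to [q,r] − [p,r] + [p,q]. For instance
  ∂[v_0,v_1,v_4] = [v_1,v_4] − [v_0,v_4] + [v_0,v_1],
  ∂[v_0,v_1,v_2] = [v_1,v_2] − [v_0,v_2] + [v_0,v_1].
The resulting 9×6 matrix has rank 5, and its Smith normal form has invariant factors (1,1,1,1,1).

From H_k ≅ ker(∂_k) / im(∂_{k+1}) we obtain:

  H_0: rank C_0 − rank ∂_1 = 5 − 4 = 1, and the invariant factors of ∂_1 are all 1, so H_0 ≅ Z.
  H_1: rank ker ∂_1 − rank ∂_2 = (9 − 4) − 5 = 0, and the invariant factors of ∂_2 are all 1, so H_1 ≅ 0.
  H_2: rank ker ∂_2 − rank ∂_3 = (6 − 5) − 0 = 1, and there is no ∂_3, so H_2 ≅ Z.

H_0 = Z,  H_1 = 0,  H_2 = Z.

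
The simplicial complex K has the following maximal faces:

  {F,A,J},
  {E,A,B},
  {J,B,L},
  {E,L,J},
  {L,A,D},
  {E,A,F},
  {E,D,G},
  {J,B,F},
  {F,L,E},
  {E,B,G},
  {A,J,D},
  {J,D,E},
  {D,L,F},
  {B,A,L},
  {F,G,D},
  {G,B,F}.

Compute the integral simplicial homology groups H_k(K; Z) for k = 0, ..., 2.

H_0 = Z,  H_1 = Z^2,  H_2 = Z.

Take the total order A < B < D < E < F < G < J < L on the vertex set. Then K (dimension 2) consists of the simplices:

  0-simplices (8): A, B, D, E, F, G, J, L
  1-simplices (24): AB, AD, AE, AF, AJ, AL, BE, BF, BG, BJ, BL, DE, DF, DG, DJ, DL, EF, EG, EJ, EL, FG, FJ, FL, JL
  2-simplices (16): ABE, ABL, ADJ, ADL, AEF, AFJ, BEG, BFG, BFJ, BJL, DEG, DEJ, DFG, DFL, EFL, EJL

Hence C_0 ≅ Z^8, C_1 ≅ Z^24, C_2 ≅ Z^16.

The boundary map ∂_1: C_1 → C_0 sends each edge [p,q] (with p < q) to q − p. For instance
  ∂EG = G − E.
This gives a 8×24 integer matrix of rank 7; reducing to Smith normal form yields diagonal entries (1,1,1,1,1,1,1).

The boundary map ∂_2: C_2 → C_1 acts by ∂[p,q,r] = [q,r] − [p,r] + [p,q]. For instance
  ∂ADJ = DJ − AJ + AD,
  ∂DFL = FL − DL + DF.
The 24×16 boundary matrix has rank 15 and Smith normal form diag(1,1,1,1,1,1,1,1,1,1,1,1,1,1,1).

Now H_k = ker ∂_k / im ∂_{k+1}, so:

  H_0: rank C_0 − rank ∂_1 = 8 − 7 = 1, and the invariant factors of ∂_1 are all 1, so H_0 = Z.
  H_1: rank ker ∂_1 − rank ∂_2 = (24 − 7) − 15 = 2, and the invariant factors of ∂_2 are all 1, so H_1 = Z^2.
  H_2: rank ker ∂_2 − rank ∂_3 = (16 − 15) − 0 = 1, and there is no ∂_3, so H_2 = Z.

As a check, the Euler characteristic is 8 − 24 + 16 = 0, which agrees with 1 − 2 + 1 = 0.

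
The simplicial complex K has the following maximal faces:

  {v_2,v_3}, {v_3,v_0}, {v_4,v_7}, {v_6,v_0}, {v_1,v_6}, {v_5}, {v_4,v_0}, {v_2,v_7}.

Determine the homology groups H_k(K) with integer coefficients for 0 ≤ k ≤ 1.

H_0 ≅ Z^2,  H_1 ≅ Z.

Order the vertices as v_0 < v_1 < v_2 < v_3 < v_4 < v_5 < v_6 < v_7. Listing each simplex with vertices in this order, K has dimension 1 with simplices:

  0-simplices (8): [v_0], [v_1], [v_2], [v_3], [v_4], [v_5], [v_6], [v_7]
  1-simplices (7): [v_0,v_3], [v_0,v_4], [v_0,v_6], [v_1,v_6], [v_2,v_3], [v_2,v_7], [v_4,v_7]

Hence C_0 ≅ Z^8, C_1 ≅ Z^7.

∂_1: C_1 → C_0 maps an edge to its endpoints' difference, ∂[p,q] = q − p. For instance
  ∂[v_0,v_6] = [v_6] − [v_0].
This gives a 8×7 integer matrix of rank 6; reducing to Smith normal form yields diagonal entries (1,1,1,1,1,1).

From H_k ≅ ker(∂_k) / im(∂_{k+1}) we obtain:

  H_0: rank C_0 − rank ∂_1 = 8 − 6 = 2, and the invariant factors of ∂_1 are all 1, so H_0 = Z^2.
  H_1: rank ker ∂_1 − rank ∂_2 = (7 − 6) − 0 = 1, and there is no ∂_2, so H_1 = Z.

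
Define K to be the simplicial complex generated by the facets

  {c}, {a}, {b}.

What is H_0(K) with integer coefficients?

Take the total order a < b < c on the vertex set. Then K (dimension 0) consists of the simplices:

  0-simplices (3): a, b, c

Hence C_0 ≅ Z^3.

Computing H_k = (kernel of ∂_k) / (image of ∂_{k+1}):

  H_0: rank C_0 − rank ∂_1 = 3 − 0 = 3, and there is no ∂_1, so H_0 = Z^3.

(K is a triangulation of a set of 3 points.)

H_0 ≅ Z^3.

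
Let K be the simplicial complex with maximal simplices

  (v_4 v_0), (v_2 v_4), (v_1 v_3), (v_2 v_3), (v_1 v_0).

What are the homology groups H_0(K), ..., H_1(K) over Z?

H_0 = Z,  H_1 = Z.

Order the vertices as v_0 < v_1 < v_2 < v_3 < v_4. Listing each simplex with vertices in this order, K has dimension 1 with simplices:

  0-simplices (5): [v_0], [v_1], [v_2], [v_3], [v_4]
  1-simplices (5): [v_0,v_1], [v_0,v_4], [v_1,v_3], [v_2,v_3], [v_2,v_4]

Hence C_0 ≅ Z^5, C_1 ≅ Z^5.

Boundary ∂_1: C_1 → C_0 is given by ∂[p,q] = [q] − [p].
As a 5×5 matrix over Z this has rank 4, with invariant factors (1,1,1,1).

Now H_k = ker ∂_k / im ∂_{k+1}, so:

  H_0: rank C_0 − rank ∂_1 = 5 − 4 = 1, and the invariant factors of ∂_1 are all 1, so H_0 ≅ Z.
  H_1: rank ker ∂_1 − rank ∂_2 = (5 − 4) − 0 = 1, and there is no ∂_2, so H_1 ≅ Z.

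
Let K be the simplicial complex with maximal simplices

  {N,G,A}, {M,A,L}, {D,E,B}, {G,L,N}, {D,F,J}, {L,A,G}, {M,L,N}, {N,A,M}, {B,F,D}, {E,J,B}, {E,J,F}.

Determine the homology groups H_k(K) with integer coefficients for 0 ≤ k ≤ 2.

H_0 ≅ Z^2,  H_1 ≅ Z,  H_2 ≅ Z.

Order the vertices as A < B < D < E < F < G < J < L < M < N. Listing each simplex with vertices in this order, K has dimension 2 with simplices:

  0-simplices (10): A, B, D, E, F, G, J, L, M, N
  1-simplices (19): AG, AL, AM, AN, BD, BE, BF, BJ, DE, DF, DJ, EF, EJ, FJ, GL, GN, LM, LN, MN
  2-simplices (11): AGL, AGN, ALM, AMN, BDE, BDF, BEJ, DFJ, EFJ, GLN, LMN

Hence C_0 ≅ Z^10, C_1 ≅ Z^19, C_2 ≅ Z^11.

The boundary map ∂_1: C_1 → C_0 is given by ∂[p,q] = [q] − [p].
This gives a 10×19 integer matrix of rank 8; reducing to Smith normal form yields diagonal entries (1,1,1,1,1,1,1,1).

The boundary map ∂_2: C_2 → C_1 acts by ∂[p,q,r] = [q,r] − [p,r] + [p,q]. For instance
  ∂BDF = DF − BF + BD,
  ∂EFJ = FJ − EJ + EF.
This gives a 19×11 integer matrix of rank 10; reducing to Smith normal form yields diagonal entries (1,1,1,1,1,1,1,1,1,1).

Reading off H_k = ker ∂_k / im ∂_{k+1}:

  H_0: rank C_0 − rank ∂_1 = 10 − 8 = 2, and the invariant factors of ∂_1 are all 1, so H_0 ≅ Z^2.
  H_1: rank ker ∂_1 − rank ∂_2 = (19 − 8) − 10 = 1, and the invariant factors of ∂_2 are all 1, so H_1 ≅ Z.
  H_2: rank ker ∂_2 − rank ∂_3 = (11 − 10) − 0 = 1, and there is no ∂_3, so H_2 ≅ Z.

As a check, the Euler characteristic is 10 − 19 + 11 = 2, which agrees with 2 − 1 + 1 = 2.
(K is a triangulation of the disjoint union of the 2-sphere S^2 and the Möbius band.)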